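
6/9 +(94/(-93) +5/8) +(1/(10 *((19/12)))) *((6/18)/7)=140473/494760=0.28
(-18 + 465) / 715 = 447 / 715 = 0.63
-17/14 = -1.21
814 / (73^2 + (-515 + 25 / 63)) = 51282 / 303307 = 0.17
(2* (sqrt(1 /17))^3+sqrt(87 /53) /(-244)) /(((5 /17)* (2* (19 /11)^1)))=-187* sqrt(4611) /2457080+11* sqrt(17) /1615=0.02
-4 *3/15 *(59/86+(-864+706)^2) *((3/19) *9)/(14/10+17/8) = -309162672/38399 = -8051.32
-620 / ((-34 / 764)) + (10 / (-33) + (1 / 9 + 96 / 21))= 164181715 / 11781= 13936.14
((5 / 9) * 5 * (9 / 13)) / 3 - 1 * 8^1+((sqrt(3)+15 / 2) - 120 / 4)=-2329 / 78+sqrt(3)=-28.13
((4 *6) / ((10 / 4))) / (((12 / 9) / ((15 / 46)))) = 54 / 23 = 2.35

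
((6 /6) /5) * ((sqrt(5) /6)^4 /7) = 5 /9072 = 0.00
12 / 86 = 6 / 43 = 0.14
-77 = -77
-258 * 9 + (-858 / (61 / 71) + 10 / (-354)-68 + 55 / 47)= -1719024352 / 507459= -3387.51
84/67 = 1.25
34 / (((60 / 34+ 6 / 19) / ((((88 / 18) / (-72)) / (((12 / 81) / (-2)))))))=14.98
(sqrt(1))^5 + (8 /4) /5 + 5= 32 /5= 6.40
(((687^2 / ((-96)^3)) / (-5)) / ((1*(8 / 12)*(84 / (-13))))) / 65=-52441 / 137625600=-0.00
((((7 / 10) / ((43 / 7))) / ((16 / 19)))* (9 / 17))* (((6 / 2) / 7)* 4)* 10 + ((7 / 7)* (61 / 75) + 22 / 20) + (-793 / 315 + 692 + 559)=5764103939 / 4605300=1251.62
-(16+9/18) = -33/2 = -16.50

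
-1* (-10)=10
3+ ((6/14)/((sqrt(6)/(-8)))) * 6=3- 24 * sqrt(6)/7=-5.40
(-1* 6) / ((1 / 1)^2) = -6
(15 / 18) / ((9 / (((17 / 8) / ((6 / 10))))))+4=5609 / 1296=4.33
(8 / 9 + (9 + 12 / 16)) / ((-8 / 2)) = -383 / 144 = -2.66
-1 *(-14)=14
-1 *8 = -8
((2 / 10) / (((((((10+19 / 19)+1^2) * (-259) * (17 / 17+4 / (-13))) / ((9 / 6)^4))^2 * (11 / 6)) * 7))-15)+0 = -793380398637 / 52892026880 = -15.00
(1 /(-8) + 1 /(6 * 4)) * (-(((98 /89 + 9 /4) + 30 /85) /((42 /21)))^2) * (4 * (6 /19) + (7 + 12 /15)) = 2.59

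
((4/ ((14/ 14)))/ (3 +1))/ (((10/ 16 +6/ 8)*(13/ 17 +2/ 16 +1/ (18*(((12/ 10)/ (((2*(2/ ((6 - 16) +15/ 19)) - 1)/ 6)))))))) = 192780/ 232903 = 0.83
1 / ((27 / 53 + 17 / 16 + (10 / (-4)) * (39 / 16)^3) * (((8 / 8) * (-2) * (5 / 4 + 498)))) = 868352 / 30028966883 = 0.00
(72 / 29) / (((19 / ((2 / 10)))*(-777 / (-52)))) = 1248 / 713545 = 0.00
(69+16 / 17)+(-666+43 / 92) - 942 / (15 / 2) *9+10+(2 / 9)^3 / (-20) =-1956498553 / 1140156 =-1715.99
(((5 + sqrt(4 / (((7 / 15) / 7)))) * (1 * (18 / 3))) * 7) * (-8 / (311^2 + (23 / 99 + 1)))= -66528 * sqrt(15) / 9575501-166320 / 9575501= -0.04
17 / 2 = 8.50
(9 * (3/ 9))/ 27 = 1/ 9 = 0.11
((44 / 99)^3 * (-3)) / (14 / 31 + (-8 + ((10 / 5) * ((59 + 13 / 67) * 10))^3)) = -298356896 / 1879689374244879147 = -0.00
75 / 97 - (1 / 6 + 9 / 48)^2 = 144767 / 223488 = 0.65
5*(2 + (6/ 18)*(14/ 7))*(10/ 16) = 25/ 3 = 8.33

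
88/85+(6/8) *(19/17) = 637/340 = 1.87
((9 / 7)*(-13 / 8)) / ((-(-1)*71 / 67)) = -1.97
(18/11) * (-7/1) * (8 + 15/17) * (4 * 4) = -304416/187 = -1627.89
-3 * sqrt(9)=-9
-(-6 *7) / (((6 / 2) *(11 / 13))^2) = 2366 / 363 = 6.52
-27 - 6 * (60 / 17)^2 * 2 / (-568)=-548613 / 20519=-26.74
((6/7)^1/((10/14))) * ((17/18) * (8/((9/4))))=544/135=4.03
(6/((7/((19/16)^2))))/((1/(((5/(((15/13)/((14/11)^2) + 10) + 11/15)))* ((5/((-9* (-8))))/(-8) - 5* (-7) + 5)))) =18918069625/895903744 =21.12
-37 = -37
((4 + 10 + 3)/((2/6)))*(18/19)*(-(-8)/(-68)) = -108/19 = -5.68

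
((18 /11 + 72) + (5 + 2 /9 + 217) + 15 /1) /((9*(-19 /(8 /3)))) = -246200 /50787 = -4.85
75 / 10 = 15 / 2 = 7.50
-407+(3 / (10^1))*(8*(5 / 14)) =-2843 / 7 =-406.14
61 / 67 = 0.91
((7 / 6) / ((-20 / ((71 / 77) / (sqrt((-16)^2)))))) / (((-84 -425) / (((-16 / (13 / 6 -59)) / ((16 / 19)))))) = 1349 / 610962880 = 0.00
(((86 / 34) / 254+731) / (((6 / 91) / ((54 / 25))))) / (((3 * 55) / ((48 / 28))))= 738621234 / 2968625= 248.81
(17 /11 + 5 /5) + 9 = 127 /11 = 11.55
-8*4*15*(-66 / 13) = 31680 / 13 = 2436.92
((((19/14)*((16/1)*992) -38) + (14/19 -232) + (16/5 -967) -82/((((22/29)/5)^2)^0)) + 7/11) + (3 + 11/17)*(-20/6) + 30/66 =7541300923/373065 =20214.44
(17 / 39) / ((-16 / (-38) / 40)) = 1615 / 39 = 41.41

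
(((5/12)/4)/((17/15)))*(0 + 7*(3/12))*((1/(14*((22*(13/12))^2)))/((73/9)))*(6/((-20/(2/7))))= -1215/5684494816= -0.00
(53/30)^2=2809/900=3.12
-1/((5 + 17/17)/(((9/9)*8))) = -4/3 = -1.33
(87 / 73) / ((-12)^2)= 29 / 3504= 0.01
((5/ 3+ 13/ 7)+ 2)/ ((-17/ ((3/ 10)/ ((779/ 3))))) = -174/ 463505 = -0.00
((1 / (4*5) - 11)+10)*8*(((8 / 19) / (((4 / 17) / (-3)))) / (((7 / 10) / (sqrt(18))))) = 1224*sqrt(2) / 7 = 247.29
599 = 599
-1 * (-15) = 15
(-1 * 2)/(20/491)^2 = -241081/200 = -1205.40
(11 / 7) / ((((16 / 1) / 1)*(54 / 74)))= 407 / 3024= 0.13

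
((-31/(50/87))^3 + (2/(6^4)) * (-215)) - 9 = -198638622136/1265625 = -156949.03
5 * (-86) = -430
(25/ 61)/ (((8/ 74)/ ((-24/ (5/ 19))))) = -21090/ 61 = -345.74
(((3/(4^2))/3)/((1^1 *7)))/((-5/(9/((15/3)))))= -9/2800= -0.00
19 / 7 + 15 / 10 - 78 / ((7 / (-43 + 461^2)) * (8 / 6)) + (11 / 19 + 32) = -472328807 / 266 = -1775672.21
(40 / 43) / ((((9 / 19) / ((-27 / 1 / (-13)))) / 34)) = 77520 / 559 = 138.68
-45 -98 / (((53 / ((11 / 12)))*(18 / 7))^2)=-2949066361 / 65528352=-45.00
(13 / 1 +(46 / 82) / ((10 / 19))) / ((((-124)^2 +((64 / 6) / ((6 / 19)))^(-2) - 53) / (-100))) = -5329630720 / 58059708409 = -0.09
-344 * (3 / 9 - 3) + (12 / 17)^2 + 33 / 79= 62893651 / 68493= 918.25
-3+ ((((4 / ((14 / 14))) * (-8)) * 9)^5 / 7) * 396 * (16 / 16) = -784616839446549 / 7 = -112088119920935.57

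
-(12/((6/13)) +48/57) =-510/19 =-26.84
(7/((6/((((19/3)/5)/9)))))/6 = 133/4860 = 0.03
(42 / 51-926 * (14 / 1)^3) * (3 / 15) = -43196034 / 85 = -508188.64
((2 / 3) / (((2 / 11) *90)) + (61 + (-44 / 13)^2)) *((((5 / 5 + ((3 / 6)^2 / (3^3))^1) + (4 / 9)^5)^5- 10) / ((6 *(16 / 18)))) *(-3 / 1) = 21545165140427872586776542653680249 / 59633545995840595969067621253120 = 361.29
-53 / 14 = -3.79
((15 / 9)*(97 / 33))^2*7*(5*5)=4200.02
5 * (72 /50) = 36 /5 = 7.20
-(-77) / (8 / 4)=77 / 2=38.50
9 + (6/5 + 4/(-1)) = 31/5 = 6.20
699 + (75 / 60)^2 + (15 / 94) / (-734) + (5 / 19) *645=4563584039 / 5243696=870.30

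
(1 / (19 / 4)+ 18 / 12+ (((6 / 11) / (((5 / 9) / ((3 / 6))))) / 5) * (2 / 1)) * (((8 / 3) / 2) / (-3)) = -39854 / 47025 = -0.85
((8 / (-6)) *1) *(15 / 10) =-2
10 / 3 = 3.33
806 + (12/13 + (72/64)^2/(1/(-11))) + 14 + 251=880257/832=1058.00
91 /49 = 13 /7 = 1.86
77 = 77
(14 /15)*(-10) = -28 /3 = -9.33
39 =39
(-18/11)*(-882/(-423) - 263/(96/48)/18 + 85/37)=183001/38258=4.78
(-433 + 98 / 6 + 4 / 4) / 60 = -1247 / 180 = -6.93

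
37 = 37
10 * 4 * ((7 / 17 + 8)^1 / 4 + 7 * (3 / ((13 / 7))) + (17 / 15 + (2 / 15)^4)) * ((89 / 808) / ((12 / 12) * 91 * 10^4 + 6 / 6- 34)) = 57929478691 / 822610622983500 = 0.00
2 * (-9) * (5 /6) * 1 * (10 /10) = -15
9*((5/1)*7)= 315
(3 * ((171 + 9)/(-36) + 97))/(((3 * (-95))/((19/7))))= -92/35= -2.63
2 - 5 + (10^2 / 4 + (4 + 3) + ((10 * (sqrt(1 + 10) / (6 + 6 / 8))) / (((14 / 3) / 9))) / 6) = 10 * sqrt(11) / 21 + 29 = 30.58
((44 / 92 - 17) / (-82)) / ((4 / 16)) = 760 / 943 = 0.81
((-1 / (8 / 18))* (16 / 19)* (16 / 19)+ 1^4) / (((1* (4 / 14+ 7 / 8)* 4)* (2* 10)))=-301 / 46930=-0.01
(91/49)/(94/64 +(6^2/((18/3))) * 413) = 416/555401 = 0.00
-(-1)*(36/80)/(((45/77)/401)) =30877/100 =308.77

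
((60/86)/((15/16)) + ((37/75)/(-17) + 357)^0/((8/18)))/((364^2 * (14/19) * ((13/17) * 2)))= 166345/8295309568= 0.00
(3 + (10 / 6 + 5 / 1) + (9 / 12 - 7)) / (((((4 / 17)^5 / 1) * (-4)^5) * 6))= -58214137 / 75497472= -0.77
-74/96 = -37/48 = -0.77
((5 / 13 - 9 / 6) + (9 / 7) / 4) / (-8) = 289 / 2912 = 0.10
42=42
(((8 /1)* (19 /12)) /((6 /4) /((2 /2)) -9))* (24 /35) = -608 /525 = -1.16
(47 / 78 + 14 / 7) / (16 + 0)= 203 / 1248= 0.16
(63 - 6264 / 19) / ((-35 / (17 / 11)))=86139 / 7315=11.78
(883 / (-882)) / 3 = -883 / 2646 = -0.33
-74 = -74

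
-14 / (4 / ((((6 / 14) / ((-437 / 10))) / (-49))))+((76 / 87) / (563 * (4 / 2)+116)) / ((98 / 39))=-0.00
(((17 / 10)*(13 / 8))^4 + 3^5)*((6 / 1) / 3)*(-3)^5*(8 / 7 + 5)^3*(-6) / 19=715159841616898443 / 66734080000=10716561.04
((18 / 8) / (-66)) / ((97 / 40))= -15 / 1067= -0.01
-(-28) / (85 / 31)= 868 / 85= 10.21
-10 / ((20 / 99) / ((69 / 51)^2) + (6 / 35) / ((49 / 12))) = -449081325 / 6841706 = -65.64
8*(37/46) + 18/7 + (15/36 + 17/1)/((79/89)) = 4369361/152628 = 28.63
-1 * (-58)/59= 58/59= 0.98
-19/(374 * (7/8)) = -76/1309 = -0.06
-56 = -56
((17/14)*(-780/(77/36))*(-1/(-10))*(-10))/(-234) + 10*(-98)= -529240/539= -981.89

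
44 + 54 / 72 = 179 / 4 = 44.75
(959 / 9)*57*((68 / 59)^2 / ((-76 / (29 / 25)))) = -32149516 / 261075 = -123.14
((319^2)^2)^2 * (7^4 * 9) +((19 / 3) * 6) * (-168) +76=2317181934573970558149061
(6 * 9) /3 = 18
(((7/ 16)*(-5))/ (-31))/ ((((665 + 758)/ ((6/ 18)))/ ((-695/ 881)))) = -24325/ 1865450544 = -0.00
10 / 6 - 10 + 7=-1.33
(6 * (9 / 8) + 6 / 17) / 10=483 / 680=0.71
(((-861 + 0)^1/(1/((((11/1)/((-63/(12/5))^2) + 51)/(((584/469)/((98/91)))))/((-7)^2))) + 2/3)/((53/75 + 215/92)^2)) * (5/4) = -306236307417375/2929842012643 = -104.52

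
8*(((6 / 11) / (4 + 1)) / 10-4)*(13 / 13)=-8776 / 275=-31.91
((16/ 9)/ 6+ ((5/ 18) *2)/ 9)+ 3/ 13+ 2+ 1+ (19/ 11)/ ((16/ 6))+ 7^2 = 4933109/ 92664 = 53.24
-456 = -456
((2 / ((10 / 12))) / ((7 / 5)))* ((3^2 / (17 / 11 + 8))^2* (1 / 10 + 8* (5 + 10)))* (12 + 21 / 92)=35313003 / 15778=2238.12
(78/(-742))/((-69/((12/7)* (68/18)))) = 1768/179193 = 0.01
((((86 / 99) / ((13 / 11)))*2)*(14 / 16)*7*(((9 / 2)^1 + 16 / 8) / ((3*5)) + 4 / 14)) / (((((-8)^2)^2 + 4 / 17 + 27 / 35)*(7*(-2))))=-772667 / 6845114952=-0.00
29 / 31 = 0.94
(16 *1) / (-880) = -1 / 55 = -0.02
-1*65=-65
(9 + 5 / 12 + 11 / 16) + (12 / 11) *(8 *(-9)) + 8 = -31913 / 528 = -60.44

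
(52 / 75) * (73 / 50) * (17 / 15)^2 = 548522 / 421875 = 1.30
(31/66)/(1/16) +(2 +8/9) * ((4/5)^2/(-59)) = 1092824/146025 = 7.48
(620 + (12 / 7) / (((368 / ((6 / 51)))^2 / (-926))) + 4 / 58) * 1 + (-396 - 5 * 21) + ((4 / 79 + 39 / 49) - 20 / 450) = 740612414223811 / 6178416544440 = 119.87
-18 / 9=-2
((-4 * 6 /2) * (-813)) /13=9756 /13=750.46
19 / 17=1.12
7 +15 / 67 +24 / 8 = 685 / 67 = 10.22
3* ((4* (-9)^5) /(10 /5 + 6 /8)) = -2834352 /11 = -257668.36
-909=-909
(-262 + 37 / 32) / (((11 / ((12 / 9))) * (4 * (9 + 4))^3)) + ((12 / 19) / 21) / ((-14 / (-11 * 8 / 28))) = 1578905129 / 241914376704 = 0.01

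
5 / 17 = 0.29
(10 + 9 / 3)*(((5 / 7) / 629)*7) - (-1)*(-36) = -22579 / 629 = -35.90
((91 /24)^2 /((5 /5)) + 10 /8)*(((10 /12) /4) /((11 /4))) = 45005 /38016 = 1.18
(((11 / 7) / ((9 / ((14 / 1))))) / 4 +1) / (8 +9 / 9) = 29 / 162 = 0.18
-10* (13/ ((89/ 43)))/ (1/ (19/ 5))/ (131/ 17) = -361114/ 11659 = -30.97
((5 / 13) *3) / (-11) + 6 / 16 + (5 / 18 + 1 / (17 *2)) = 101045 / 175032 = 0.58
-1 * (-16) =16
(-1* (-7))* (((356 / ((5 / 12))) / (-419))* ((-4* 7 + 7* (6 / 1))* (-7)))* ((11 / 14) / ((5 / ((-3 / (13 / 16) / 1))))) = -811.64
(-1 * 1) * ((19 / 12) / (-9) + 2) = -197 / 108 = -1.82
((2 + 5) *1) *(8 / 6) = 28 / 3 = 9.33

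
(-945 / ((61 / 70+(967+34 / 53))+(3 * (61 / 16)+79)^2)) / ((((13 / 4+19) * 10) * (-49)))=3663360 / 386610937591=0.00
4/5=0.80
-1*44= -44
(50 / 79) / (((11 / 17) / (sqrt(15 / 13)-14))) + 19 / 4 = -31089 / 3476 + 850* sqrt(195) / 11297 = -7.89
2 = 2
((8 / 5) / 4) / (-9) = -2 / 45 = -0.04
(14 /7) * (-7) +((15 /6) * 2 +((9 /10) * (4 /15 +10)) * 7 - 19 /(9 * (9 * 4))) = 450533 /8100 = 55.62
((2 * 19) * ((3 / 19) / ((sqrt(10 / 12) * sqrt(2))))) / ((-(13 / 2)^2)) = -24 * sqrt(15) / 845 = -0.11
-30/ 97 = -0.31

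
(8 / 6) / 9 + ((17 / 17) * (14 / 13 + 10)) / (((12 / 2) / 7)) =4588 / 351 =13.07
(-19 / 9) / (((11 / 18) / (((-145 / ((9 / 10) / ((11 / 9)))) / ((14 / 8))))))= 220400 / 567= 388.71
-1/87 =-0.01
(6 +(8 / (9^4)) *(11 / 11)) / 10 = 19687 / 32805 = 0.60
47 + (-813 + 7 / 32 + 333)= -13849 / 32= -432.78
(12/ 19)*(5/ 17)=60/ 323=0.19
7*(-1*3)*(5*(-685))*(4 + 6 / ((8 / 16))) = 1150800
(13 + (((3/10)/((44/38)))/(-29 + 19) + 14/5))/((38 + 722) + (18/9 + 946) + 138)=34703/4061200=0.01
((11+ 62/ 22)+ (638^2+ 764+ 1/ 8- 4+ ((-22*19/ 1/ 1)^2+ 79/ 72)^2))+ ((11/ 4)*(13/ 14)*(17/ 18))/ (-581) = 7080244144134477301/ 231916608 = 30529267417.25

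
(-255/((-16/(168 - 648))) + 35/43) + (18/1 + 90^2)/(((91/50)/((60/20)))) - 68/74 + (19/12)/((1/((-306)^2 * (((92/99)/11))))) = 319820195209/17518501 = 18256.14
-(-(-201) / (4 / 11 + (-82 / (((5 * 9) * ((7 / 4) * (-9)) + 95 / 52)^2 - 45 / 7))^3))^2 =-208698026134673573390778487278900234616627834674462031265625 / 683063122378657836594053082064868909988350323420383376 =-305532.56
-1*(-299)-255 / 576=57323 / 192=298.56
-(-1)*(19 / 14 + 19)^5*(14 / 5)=376057535625 / 38416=9789086.20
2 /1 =2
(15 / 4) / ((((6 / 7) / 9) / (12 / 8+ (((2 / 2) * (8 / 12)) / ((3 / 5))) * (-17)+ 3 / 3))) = -10325 / 16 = -645.31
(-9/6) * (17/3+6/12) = -37/4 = -9.25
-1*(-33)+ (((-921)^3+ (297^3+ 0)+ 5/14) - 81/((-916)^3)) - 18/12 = -4062091826270980361/5380027072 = -755031856.14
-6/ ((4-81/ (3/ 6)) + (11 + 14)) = 6/ 133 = 0.05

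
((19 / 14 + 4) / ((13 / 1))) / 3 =25 / 182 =0.14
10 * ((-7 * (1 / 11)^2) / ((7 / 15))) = -150 / 121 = -1.24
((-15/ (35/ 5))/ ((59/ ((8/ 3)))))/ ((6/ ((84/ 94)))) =-40/ 2773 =-0.01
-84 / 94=-42 / 47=-0.89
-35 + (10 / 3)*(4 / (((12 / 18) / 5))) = 65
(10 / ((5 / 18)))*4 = 144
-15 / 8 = -1.88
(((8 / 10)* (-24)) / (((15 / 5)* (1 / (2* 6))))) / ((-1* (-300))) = -32 / 125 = -0.26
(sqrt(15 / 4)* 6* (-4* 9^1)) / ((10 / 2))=-108* sqrt(15) / 5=-83.66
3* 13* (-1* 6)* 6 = -1404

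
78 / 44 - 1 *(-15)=369 / 22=16.77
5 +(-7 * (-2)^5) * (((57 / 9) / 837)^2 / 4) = 31545821 / 6305121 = 5.00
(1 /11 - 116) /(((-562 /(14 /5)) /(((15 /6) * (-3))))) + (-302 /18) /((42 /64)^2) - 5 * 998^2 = -122192615722703 /24536358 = -4980063.29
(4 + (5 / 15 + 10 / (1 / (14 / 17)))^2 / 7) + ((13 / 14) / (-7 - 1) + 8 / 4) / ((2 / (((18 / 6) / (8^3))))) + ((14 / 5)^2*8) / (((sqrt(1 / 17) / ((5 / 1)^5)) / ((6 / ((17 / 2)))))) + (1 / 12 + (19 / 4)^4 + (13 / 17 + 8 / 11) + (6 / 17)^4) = 498004753820363 / 948306788352 + 2352000*sqrt(17) / 17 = 570968.94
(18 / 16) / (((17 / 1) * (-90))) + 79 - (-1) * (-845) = -1041761 / 1360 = -766.00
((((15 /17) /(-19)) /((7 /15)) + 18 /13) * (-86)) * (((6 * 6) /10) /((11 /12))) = -701671248 /1616615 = -434.04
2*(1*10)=20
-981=-981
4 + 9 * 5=49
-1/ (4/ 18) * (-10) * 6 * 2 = 540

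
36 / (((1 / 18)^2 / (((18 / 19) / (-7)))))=-209952 / 133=-1578.59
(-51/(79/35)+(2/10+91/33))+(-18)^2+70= 4879817/13035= 374.36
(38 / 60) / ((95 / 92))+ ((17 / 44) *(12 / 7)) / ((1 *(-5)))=2777 / 5775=0.48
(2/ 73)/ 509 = 0.00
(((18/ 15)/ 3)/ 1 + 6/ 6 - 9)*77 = -2926/ 5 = -585.20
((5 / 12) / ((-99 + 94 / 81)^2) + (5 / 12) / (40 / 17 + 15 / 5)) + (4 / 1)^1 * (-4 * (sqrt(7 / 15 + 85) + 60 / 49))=-16 * sqrt(19230) / 15 - 468419007817 / 24004309875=-167.43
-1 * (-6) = 6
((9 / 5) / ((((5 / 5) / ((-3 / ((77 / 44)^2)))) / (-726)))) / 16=19602 / 245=80.01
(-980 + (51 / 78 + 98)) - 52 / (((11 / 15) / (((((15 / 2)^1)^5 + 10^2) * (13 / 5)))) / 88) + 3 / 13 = -10052286559 / 26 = -386626406.12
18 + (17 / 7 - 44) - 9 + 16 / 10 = -1084 / 35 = -30.97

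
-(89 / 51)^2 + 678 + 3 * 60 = 2223737 / 2601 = 854.95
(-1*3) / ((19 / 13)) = -39 / 19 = -2.05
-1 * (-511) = 511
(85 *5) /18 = 23.61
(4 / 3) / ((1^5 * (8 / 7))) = 7 / 6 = 1.17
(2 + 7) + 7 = 16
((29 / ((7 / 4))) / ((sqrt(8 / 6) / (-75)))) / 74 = -2175 * sqrt(3) / 259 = -14.55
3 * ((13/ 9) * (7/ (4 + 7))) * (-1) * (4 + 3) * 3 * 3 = -173.73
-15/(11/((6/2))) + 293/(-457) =-23788/5027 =-4.73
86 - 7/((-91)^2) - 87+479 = 478.00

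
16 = 16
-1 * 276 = -276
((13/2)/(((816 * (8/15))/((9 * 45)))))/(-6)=-8775/8704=-1.01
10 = 10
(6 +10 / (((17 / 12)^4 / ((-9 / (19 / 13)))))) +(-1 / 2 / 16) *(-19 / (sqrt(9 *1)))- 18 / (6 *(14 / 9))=-11750659409 / 1066396128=-11.02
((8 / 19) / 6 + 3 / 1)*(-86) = -264.04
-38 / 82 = -19 / 41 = -0.46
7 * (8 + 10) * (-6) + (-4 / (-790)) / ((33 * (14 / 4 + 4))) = -147816896 / 195525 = -756.00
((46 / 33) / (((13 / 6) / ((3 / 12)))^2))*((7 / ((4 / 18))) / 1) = 0.58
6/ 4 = 3/ 2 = 1.50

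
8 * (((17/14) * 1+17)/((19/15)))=15300/133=115.04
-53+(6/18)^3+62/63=-9824/189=-51.98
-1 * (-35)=35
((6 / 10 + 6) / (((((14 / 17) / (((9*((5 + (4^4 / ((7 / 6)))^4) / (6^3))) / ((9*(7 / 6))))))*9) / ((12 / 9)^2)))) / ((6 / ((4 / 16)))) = 1040893916365127 / 1715322420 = 606821.15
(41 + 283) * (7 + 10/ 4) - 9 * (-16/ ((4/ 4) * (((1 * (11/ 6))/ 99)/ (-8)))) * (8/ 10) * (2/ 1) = -482274/ 5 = -96454.80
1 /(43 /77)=77 /43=1.79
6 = 6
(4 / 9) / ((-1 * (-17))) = 4 / 153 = 0.03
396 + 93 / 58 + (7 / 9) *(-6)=392.94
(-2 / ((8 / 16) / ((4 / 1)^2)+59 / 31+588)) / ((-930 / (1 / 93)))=0.00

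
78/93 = 26/31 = 0.84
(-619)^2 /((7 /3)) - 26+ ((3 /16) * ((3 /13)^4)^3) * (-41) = 428424200469183001795 /2609385533717872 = 164185.86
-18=-18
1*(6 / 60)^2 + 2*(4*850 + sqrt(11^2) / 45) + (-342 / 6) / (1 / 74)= 2324249 / 900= 2582.50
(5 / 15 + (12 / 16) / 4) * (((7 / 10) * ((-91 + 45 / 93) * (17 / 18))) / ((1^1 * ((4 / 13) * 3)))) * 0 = 0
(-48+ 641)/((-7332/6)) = -593/1222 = -0.49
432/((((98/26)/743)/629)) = 2624620752/49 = 53563688.82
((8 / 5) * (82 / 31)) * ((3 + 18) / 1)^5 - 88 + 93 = 2679171031 / 155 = 17284974.39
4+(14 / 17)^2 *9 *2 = 4684 / 289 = 16.21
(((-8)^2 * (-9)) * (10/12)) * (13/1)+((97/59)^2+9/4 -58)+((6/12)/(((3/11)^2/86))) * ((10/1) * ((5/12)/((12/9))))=-1124447891/250632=-4486.45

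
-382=-382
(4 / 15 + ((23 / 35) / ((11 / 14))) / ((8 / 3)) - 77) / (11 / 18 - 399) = 151311 / 788810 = 0.19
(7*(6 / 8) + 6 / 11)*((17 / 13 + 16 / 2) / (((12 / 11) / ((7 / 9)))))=71995 / 1872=38.46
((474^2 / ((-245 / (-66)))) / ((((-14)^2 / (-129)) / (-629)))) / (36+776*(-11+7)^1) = -150401091357 / 18415670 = -8167.02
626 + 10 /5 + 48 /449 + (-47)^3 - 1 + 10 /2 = -46332711 /449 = -103190.89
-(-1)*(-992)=-992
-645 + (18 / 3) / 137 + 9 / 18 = -176581 / 274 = -644.46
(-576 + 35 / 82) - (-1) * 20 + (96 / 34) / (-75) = -19363037 / 34850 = -555.61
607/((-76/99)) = -60093/76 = -790.70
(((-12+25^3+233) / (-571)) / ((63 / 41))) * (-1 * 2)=433124 / 11991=36.12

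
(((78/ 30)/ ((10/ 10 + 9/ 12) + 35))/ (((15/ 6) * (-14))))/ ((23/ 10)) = -0.00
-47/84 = -0.56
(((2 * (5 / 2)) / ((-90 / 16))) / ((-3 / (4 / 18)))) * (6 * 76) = 2432 / 81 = 30.02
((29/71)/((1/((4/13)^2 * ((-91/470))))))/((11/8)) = -12992/2385955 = -0.01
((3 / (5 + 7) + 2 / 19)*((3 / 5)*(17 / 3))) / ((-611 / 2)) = -459 / 116090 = -0.00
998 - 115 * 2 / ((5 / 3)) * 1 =860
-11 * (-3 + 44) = -451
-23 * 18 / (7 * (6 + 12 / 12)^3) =-0.17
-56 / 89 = -0.63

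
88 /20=22 /5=4.40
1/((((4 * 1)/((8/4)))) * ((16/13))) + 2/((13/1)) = 233/416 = 0.56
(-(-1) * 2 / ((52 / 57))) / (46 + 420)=57 / 12116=0.00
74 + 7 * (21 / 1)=221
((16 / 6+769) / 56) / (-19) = -2315 / 3192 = -0.73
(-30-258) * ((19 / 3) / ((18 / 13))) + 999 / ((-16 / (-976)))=178865 / 3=59621.67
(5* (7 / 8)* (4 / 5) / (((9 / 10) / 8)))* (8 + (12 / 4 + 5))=4480 / 9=497.78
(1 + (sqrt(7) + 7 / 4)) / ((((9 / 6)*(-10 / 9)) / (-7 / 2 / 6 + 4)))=-451 / 80- 41*sqrt(7) / 20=-11.06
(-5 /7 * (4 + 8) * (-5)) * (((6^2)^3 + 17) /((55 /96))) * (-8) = -27931062.86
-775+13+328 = -434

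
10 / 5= 2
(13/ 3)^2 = 169/ 9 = 18.78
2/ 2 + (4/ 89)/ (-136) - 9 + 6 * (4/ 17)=-19937/ 3026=-6.59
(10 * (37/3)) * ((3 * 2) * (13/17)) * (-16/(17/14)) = -2154880/289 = -7456.33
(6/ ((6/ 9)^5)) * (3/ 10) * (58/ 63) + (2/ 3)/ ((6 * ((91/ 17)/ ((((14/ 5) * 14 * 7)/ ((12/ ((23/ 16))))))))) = 260761/ 19656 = 13.27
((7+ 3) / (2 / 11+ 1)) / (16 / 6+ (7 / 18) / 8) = 15840 / 5083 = 3.12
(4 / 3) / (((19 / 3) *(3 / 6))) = 8 / 19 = 0.42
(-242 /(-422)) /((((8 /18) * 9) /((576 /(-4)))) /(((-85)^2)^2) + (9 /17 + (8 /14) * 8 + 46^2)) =1591701457500 /5887352166141023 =0.00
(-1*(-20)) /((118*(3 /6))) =20 /59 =0.34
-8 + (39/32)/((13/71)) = -43/32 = -1.34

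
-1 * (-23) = 23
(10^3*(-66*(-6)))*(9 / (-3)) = -1188000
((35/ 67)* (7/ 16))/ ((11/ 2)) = 245/ 5896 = 0.04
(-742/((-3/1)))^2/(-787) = -550564/7083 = -77.73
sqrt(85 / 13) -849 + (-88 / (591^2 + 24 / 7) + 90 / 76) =-78770298455 / 92909658 + sqrt(1105) / 13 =-845.26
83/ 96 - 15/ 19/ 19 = 28523/ 34656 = 0.82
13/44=0.30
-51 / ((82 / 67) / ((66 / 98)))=-112761 / 4018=-28.06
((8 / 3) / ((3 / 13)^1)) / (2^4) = 13 / 18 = 0.72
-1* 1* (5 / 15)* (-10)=10 / 3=3.33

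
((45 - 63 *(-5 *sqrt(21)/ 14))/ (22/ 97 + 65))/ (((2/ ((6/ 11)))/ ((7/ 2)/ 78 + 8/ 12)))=1455/ 10868 + 1455 *sqrt(21)/ 21736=0.44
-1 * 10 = -10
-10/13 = -0.77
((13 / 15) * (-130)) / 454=-169 / 681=-0.25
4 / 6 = 2 / 3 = 0.67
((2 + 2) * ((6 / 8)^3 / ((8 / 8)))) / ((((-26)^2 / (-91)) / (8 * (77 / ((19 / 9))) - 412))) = 107919 / 3952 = 27.31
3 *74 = 222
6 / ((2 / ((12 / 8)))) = 9 / 2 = 4.50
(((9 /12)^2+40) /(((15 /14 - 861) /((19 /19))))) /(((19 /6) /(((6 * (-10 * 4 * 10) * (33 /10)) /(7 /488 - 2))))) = -1463209440 /24627781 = -59.41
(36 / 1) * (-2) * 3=-216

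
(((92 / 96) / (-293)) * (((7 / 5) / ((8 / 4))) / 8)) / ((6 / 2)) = -161 / 1687680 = -0.00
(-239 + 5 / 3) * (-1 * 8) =5696 / 3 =1898.67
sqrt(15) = 3.87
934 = 934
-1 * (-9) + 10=19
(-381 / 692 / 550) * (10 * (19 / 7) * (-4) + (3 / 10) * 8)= 353949 / 3330250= 0.11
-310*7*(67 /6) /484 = -72695 /1452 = -50.07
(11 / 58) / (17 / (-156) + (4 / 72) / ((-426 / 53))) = -274131 / 167504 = -1.64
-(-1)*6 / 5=6 / 5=1.20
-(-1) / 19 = 1 / 19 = 0.05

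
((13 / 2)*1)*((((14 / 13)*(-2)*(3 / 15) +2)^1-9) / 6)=-161 / 20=-8.05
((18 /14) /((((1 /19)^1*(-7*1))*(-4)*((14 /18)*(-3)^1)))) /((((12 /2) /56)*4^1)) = -171 /196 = -0.87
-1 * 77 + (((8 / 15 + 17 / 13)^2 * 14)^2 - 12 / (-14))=22018683251767 / 10121304375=2175.48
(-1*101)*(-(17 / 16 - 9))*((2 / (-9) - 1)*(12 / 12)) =979.84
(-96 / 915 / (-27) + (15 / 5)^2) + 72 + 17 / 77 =51504154 / 634095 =81.22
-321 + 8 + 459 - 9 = 137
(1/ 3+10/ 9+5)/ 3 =58/ 27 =2.15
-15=-15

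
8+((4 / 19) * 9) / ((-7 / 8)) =776 / 133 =5.83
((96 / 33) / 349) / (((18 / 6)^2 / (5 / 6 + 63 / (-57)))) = -496 / 1969407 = -0.00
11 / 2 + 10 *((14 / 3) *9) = 851 / 2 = 425.50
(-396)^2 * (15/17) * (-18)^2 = 762125760/17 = 44830927.06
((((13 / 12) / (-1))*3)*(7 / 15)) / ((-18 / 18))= 1.52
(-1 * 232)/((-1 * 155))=232/155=1.50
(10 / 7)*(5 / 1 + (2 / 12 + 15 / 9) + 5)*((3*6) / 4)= 1065 / 14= 76.07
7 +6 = 13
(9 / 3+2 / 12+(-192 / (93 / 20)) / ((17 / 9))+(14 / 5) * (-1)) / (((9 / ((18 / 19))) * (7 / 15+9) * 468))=-339803 / 665423928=-0.00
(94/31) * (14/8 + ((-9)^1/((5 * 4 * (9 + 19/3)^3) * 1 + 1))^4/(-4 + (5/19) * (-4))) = 37802797629091657058302355161/7123931468096300309922536176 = 5.31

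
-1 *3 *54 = -162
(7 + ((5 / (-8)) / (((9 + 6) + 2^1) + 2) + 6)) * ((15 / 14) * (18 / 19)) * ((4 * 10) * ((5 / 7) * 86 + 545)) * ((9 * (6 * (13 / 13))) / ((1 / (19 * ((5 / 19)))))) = 1524866613750 / 17689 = 86204229.39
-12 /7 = -1.71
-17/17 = -1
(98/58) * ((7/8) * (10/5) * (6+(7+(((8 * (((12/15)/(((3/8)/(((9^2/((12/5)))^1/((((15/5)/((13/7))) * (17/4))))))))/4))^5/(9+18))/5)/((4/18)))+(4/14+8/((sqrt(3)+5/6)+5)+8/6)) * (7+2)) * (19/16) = 3084414099687879013227/721176947919680 - 527877 * sqrt(3)/64786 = 4276903.10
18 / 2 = 9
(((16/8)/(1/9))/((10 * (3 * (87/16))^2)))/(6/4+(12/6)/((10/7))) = 512/219501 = 0.00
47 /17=2.76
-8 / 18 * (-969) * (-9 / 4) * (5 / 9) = -1615 / 3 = -538.33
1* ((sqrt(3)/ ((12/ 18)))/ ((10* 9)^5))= sqrt(3)/ 3936600000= 0.00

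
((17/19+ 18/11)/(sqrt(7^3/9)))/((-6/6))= -1587*sqrt(7)/10241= -0.41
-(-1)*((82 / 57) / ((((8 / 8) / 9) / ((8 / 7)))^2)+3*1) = 144489 / 931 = 155.20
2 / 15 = 0.13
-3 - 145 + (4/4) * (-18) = -166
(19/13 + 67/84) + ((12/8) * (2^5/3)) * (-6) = -102365/1092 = -93.74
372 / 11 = 33.82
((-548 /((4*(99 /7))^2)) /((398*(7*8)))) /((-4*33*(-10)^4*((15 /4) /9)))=959 /68654044800000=0.00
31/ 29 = 1.07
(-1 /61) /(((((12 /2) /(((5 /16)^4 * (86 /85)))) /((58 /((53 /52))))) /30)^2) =-102654891015625 /830805404286976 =-0.12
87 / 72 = 29 / 24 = 1.21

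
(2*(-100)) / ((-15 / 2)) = 80 / 3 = 26.67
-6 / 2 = -3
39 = 39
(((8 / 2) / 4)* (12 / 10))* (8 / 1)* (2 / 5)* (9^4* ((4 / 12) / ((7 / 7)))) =8398.08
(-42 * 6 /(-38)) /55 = 126 /1045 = 0.12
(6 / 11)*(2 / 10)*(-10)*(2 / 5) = -24 / 55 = -0.44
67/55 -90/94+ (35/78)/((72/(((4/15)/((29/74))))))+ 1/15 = 52358477/157876290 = 0.33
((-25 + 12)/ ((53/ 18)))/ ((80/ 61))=-3.37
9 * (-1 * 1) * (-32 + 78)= -414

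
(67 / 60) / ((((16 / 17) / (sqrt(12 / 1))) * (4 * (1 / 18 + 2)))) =3417 * sqrt(3) / 11840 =0.50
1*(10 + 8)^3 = 5832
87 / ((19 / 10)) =870 / 19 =45.79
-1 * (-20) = 20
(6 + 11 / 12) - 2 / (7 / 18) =149 / 84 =1.77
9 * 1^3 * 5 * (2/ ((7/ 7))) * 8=720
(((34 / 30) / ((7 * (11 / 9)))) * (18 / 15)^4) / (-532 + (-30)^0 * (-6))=-33048 / 64728125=-0.00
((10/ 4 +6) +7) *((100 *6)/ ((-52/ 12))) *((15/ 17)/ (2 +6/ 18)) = -1255500/ 1547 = -811.57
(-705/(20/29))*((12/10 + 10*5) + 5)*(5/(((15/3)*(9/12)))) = -383003/5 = -76600.60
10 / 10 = 1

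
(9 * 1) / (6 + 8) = 9 / 14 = 0.64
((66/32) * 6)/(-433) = -99/3464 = -0.03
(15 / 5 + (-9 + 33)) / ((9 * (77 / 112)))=48 / 11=4.36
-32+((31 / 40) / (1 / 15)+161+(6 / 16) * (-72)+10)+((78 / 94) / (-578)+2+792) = 99712647 / 108664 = 917.62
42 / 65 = 0.65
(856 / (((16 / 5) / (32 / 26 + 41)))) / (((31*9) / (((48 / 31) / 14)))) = 391620 / 87451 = 4.48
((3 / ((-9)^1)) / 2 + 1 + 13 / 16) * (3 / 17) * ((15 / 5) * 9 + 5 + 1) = 2607 / 272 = 9.58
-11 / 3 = -3.67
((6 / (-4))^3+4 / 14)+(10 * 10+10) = 5987 / 56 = 106.91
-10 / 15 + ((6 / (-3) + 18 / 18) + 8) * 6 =124 / 3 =41.33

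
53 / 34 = 1.56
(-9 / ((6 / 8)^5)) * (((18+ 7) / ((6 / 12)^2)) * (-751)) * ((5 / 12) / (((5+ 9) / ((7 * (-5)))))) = -240320000 / 81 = -2966913.58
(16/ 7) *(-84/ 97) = -192/ 97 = -1.98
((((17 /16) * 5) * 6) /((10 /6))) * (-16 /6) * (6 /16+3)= -1377 /8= -172.12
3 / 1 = 3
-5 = -5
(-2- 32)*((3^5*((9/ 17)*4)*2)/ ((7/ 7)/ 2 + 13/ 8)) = -279936/ 17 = -16466.82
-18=-18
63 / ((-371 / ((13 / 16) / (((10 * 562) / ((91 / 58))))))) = -10647 / 276414080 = -0.00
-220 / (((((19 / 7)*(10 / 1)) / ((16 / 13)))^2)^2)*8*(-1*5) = 3461742592 / 93052452025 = 0.04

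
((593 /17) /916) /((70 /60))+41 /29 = 2286173 /1580558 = 1.45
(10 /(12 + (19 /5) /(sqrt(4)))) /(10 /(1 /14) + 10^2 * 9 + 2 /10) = 500 /722939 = 0.00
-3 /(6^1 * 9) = -1 /18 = -0.06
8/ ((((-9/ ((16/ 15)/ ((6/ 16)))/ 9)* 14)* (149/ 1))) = -0.01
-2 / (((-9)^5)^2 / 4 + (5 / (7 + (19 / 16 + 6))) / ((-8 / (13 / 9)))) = -16344 / 7123500530723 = -0.00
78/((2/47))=1833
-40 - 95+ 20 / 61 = -8215 / 61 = -134.67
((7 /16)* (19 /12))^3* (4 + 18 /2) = 30584281 /7077888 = 4.32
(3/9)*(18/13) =6/13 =0.46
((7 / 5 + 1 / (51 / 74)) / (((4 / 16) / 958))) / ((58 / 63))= 29251572 / 2465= 11866.76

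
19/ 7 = 2.71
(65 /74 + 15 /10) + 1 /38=3381 /1406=2.40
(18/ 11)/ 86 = 9/ 473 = 0.02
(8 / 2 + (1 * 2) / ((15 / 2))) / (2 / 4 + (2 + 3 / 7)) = 896 / 615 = 1.46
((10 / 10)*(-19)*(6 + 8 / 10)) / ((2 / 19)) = -6137 / 5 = -1227.40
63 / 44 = 1.43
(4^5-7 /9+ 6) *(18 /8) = 9263 /4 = 2315.75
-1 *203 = -203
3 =3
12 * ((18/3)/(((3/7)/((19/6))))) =532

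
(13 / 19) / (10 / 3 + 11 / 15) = 195 / 1159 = 0.17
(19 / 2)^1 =19 / 2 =9.50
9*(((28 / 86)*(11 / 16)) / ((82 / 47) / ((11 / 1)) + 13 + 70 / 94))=119427 / 824224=0.14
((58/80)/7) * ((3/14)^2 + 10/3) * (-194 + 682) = 3515003/20580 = 170.80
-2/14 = -1/7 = -0.14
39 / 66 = 13 / 22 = 0.59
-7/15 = -0.47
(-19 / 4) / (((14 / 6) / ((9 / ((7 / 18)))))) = -4617 / 98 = -47.11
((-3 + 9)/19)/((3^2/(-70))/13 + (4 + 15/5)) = 5460/120859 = 0.05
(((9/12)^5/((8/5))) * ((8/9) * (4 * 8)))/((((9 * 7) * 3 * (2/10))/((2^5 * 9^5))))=1476225/7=210889.29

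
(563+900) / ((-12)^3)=-1463 / 1728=-0.85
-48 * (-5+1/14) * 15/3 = 8280/7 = 1182.86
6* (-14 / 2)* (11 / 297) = -14 / 9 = -1.56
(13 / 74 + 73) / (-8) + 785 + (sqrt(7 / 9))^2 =4137889 / 5328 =776.63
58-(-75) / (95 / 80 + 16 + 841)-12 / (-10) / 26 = 17295021 / 297505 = 58.13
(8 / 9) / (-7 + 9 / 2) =-16 / 45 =-0.36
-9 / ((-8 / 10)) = 45 / 4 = 11.25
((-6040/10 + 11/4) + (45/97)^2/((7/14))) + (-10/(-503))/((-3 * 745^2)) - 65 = -4197510497323097/6304276327620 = -665.82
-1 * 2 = -2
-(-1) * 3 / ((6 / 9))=9 / 2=4.50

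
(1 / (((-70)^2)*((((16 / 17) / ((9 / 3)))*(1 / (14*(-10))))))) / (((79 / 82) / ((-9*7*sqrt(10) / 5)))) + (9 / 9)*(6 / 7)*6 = 18819*sqrt(10) / 15800 + 36 / 7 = 8.91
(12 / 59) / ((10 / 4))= 24 / 295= 0.08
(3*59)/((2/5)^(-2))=708/25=28.32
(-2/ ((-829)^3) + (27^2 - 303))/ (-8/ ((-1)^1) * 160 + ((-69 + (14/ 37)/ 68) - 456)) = 305319000409928/ 541120995823833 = 0.56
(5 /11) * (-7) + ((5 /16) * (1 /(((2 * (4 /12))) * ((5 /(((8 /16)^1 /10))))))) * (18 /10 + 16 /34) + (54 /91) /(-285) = -3283158239 /1034633600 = -3.17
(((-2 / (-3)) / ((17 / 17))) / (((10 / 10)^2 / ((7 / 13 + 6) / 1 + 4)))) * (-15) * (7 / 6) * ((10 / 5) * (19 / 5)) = -36442 / 39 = -934.41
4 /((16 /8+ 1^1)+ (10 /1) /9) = 36 /37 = 0.97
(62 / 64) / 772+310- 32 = 6867743 / 24704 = 278.00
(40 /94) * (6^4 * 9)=233280 /47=4963.40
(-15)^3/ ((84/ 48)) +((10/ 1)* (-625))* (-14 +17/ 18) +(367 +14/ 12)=10084639/ 126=80036.82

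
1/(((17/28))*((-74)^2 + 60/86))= 602/2001733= 0.00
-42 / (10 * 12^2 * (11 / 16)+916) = -21 / 953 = -0.02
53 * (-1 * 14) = -742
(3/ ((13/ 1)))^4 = 81/ 28561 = 0.00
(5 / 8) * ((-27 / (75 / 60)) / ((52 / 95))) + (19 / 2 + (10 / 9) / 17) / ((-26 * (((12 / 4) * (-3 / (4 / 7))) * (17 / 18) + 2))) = -40375003 / 1638936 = -24.63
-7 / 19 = -0.37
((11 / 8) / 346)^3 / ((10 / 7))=9317 / 212079288320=0.00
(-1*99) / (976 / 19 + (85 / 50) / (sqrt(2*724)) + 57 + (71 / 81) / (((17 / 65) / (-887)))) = 23040356472540*sqrt(362) / 813226663294507256759 + 28106891779828435200 / 813226663294507256759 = 0.03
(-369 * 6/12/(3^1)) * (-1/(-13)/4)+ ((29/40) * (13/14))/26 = -16843/14560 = -1.16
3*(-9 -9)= -54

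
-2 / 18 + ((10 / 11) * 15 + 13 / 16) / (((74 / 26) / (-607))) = -180607829 / 58608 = -3081.62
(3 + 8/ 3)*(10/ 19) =170/ 57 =2.98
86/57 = 1.51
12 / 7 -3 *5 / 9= 1 / 21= 0.05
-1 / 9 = -0.11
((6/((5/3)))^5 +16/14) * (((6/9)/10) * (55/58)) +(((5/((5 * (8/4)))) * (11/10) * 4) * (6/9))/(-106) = 3861555379/100865625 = 38.28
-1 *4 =-4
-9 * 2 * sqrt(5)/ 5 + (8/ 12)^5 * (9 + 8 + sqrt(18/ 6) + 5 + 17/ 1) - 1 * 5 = -7.69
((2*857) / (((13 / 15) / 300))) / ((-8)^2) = 964125 / 104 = 9270.43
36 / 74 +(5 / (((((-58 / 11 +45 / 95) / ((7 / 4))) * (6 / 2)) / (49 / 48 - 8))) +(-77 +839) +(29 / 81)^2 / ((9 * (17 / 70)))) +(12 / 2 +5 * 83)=166584147005777 / 140247516096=1187.79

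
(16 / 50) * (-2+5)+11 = 299 / 25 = 11.96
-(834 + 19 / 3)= -2521 / 3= -840.33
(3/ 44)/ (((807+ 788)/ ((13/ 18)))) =0.00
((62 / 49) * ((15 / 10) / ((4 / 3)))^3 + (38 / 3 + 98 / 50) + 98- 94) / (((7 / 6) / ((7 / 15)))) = 19218893 / 2352000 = 8.17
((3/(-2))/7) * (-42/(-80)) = -9/80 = -0.11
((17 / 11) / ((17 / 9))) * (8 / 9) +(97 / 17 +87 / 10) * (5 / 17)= 31563 / 6358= 4.96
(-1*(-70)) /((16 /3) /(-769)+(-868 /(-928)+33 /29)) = 7493136 /221191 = 33.88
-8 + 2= -6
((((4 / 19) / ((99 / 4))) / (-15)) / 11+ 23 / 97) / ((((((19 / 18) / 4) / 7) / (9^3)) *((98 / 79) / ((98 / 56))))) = 137005975071 / 21185285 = 6467.03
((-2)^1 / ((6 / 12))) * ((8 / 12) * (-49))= 392 / 3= 130.67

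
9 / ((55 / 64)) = 576 / 55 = 10.47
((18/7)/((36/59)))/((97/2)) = 59/679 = 0.09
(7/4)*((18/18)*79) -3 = 541/4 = 135.25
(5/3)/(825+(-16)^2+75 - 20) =5/3408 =0.00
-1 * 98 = -98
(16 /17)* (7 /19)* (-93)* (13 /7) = -19344 /323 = -59.89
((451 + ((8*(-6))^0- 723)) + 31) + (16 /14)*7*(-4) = -272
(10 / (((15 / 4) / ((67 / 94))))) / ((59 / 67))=17956 / 8319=2.16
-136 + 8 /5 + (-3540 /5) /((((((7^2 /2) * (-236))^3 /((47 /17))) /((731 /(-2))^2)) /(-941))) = -2222519253909 /16381446760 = -135.67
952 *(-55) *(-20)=1047200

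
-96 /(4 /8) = -192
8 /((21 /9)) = 24 /7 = 3.43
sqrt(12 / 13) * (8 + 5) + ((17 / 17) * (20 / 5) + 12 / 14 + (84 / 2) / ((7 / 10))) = 2 * sqrt(39) + 454 / 7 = 77.35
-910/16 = -455/8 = -56.88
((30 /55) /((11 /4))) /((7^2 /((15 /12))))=30 /5929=0.01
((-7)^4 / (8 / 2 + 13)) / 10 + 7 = 3591 / 170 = 21.12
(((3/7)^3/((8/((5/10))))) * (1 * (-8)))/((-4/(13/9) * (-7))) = -39/19208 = -0.00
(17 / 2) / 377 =17 / 754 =0.02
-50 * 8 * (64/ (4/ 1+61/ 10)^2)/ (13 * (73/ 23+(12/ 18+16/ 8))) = -176640000/ 53443039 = -3.31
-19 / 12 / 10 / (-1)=19 / 120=0.16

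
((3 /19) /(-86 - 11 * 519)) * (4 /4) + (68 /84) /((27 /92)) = 172202519 /62429535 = 2.76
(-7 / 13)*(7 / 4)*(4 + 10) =-343 / 26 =-13.19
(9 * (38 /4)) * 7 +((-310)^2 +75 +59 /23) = 4451699 /46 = 96776.07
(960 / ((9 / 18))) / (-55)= -384 / 11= -34.91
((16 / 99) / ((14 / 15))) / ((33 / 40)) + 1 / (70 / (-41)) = -28649 / 76230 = -0.38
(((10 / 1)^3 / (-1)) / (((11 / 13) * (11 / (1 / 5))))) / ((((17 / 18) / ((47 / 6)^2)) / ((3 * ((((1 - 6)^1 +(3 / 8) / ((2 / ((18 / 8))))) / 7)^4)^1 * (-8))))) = 15873431163923775 / 2589383458816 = 6130.20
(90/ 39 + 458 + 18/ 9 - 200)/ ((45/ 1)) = 682/ 117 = 5.83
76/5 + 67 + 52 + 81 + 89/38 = 41333/190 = 217.54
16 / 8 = 2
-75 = -75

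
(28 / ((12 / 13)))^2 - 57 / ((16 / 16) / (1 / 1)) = 7768 / 9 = 863.11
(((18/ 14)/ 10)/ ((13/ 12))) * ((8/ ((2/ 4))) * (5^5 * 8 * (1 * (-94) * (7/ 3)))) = -10412307.69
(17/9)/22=17/198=0.09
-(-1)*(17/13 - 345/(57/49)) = -295.27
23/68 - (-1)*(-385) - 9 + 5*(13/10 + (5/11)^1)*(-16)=-399451/748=-534.03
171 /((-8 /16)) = -342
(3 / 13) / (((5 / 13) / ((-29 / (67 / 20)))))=-348 / 67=-5.19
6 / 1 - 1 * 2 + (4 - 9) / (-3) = 17 / 3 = 5.67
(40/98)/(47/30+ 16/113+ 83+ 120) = 67800/34004089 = 0.00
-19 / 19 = -1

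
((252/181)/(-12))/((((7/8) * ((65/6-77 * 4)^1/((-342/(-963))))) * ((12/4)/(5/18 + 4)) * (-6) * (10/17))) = -99484/1553911245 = -0.00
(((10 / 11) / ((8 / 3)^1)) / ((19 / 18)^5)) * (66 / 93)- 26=-1981564034 / 76759069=-25.82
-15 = -15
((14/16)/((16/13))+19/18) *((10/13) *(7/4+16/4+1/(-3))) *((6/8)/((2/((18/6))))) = 50875/6144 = 8.28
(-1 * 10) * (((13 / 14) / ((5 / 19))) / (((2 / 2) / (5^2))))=-6175 / 7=-882.14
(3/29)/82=3/2378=0.00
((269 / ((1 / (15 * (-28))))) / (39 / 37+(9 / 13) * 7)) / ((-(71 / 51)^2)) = 23557855230 / 2384393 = 9880.02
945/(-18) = -105/2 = -52.50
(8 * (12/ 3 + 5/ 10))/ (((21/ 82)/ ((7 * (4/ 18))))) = 656/ 3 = 218.67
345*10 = 3450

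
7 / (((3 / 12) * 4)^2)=7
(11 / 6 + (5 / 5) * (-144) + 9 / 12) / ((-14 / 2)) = 1697 / 84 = 20.20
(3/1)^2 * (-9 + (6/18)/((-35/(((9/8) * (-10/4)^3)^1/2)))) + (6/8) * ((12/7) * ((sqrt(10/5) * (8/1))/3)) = -71901/896 + 24 * sqrt(2)/7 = -75.40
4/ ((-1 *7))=-4/ 7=-0.57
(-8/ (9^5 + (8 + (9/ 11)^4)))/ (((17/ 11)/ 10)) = -0.00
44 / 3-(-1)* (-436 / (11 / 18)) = -23060 / 33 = -698.79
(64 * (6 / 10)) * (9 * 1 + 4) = 2496 / 5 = 499.20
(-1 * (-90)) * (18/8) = 405/2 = 202.50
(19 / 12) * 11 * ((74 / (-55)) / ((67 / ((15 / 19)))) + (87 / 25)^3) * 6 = 9217548759 / 2093750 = 4402.41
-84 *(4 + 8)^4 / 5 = -1741824 / 5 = -348364.80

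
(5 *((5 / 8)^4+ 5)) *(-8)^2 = 105525 / 64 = 1648.83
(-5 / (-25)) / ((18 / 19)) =19 / 90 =0.21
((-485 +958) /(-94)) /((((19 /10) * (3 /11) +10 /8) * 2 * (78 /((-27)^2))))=-13.30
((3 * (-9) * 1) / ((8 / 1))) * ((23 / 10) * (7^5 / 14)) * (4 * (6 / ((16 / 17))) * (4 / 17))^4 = -120772701 / 10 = -12077270.10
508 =508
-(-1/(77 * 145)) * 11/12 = 0.00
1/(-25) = -1/25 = -0.04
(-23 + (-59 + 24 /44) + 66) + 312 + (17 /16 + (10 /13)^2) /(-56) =70556555 /237952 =296.52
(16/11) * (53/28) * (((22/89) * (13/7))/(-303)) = -5512/1321383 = -0.00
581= 581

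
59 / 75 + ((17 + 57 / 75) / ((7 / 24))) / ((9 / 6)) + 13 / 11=9832 / 231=42.56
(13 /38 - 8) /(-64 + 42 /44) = 3201 /26353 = 0.12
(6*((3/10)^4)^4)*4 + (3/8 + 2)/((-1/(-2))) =5937500129140163/1250000000000000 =4.75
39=39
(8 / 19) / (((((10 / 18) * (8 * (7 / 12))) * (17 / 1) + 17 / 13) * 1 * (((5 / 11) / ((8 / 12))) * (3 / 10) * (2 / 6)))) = 41184 / 302651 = 0.14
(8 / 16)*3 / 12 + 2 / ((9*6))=0.16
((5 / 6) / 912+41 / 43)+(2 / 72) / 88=1235527 / 1294128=0.95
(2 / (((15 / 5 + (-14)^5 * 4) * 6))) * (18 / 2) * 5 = -15 / 2151293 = -0.00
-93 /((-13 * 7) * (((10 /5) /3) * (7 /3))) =837 /1274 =0.66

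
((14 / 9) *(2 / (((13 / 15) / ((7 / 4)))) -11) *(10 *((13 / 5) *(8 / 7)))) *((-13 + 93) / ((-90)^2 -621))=-231680 / 67311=-3.44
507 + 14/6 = 1528/3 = 509.33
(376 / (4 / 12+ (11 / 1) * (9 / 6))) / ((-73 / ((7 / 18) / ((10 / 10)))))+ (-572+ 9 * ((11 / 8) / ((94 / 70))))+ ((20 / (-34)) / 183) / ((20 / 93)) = -562.92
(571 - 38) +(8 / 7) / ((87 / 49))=46427 / 87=533.64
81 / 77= 1.05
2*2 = 4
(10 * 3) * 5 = 150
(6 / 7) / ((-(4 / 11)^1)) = -33 / 14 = -2.36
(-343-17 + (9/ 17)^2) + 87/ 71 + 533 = 3580681/ 20519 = 174.51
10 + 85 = 95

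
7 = 7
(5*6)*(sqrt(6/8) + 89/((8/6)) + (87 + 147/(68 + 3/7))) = 15*sqrt(3) + 4480515/958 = 4702.93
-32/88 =-4/11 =-0.36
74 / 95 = 0.78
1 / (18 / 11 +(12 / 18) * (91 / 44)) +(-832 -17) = -168885 / 199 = -848.67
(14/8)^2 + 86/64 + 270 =8781/32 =274.41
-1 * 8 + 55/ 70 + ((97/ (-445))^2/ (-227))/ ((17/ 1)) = -7.21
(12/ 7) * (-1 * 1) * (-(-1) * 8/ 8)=-1.71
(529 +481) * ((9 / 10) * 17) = 15453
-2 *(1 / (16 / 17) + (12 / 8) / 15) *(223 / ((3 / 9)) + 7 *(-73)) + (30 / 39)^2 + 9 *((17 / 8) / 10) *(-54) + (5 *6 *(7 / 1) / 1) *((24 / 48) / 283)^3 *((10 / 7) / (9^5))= -283501853737542785 / 603152719974792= -470.03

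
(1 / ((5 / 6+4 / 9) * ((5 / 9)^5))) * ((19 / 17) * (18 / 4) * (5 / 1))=90876411 / 244375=371.87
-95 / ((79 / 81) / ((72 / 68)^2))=-2493180 / 22831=-109.20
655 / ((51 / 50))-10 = 32240 / 51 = 632.16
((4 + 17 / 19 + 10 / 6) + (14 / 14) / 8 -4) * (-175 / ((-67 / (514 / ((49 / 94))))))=52845625 / 7638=6918.78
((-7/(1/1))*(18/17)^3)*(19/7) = -22.55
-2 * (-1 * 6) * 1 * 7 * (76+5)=6804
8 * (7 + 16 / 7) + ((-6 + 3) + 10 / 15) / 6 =9311 / 126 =73.90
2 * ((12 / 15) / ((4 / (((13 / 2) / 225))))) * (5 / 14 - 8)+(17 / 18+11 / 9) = 16367 / 7875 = 2.08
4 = 4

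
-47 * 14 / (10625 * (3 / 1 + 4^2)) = -658 / 201875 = -0.00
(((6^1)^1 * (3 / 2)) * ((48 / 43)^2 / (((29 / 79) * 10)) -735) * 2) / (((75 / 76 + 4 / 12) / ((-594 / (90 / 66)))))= 4363303.75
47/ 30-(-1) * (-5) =-103/ 30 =-3.43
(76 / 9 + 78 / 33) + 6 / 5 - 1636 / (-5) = 167908 / 495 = 339.21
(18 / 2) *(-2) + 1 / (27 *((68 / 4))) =-8261 / 459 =-18.00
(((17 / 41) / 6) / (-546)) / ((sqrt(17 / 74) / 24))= -2 * sqrt(1258) / 11193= -0.01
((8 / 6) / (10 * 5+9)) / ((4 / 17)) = 17 / 177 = 0.10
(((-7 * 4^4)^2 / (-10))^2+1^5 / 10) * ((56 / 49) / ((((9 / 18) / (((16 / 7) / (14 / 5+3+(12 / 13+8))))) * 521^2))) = 779978555404672 / 5785764915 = 134809.93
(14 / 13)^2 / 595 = 28 / 14365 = 0.00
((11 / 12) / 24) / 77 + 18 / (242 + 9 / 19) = 694079 / 9287712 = 0.07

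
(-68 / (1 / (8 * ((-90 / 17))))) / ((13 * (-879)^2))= 320 / 1116037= 0.00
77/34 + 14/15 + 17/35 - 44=-143929/3570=-40.32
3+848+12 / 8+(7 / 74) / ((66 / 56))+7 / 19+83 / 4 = 81075743 / 92796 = 873.70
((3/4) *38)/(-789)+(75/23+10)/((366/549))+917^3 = 4664355063541/6049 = 771095232.86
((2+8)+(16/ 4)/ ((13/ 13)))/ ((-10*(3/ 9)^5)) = -1701/ 5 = -340.20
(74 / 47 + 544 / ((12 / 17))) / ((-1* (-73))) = 108886 / 10293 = 10.58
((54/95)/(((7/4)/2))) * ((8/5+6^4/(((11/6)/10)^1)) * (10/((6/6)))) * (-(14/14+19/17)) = -12095972352/124355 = -97269.69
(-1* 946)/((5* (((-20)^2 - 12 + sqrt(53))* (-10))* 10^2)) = 4171/8550625 - 43* sqrt(53)/34202500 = 0.00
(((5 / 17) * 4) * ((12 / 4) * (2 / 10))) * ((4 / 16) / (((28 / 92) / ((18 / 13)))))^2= 128547 / 140777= 0.91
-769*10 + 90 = -7600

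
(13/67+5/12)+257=257.61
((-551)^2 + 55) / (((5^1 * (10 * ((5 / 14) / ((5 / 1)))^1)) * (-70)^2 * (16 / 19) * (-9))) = -721183 / 315000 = -2.29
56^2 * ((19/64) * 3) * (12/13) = 2578.15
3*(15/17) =45/17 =2.65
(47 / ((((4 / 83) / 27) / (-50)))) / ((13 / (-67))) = 176422725 / 26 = 6785489.42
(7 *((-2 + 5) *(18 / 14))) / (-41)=-27 / 41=-0.66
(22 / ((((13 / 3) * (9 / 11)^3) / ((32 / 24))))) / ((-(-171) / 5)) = 585640 / 1620567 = 0.36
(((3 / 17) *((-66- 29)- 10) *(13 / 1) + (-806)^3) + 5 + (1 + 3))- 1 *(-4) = -8901316346 / 17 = -523606843.88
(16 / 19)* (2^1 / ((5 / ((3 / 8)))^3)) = 27 / 38000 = 0.00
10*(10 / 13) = 100 / 13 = 7.69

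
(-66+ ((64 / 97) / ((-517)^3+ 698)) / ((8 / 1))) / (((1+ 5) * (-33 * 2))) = 442338875719 / 2654033254290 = 0.17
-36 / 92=-0.39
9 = 9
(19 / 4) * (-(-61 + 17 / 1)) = 209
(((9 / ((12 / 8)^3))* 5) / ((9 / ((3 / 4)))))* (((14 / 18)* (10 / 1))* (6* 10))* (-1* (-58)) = 812000 / 27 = 30074.07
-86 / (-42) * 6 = 86 / 7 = 12.29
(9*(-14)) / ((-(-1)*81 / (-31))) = 434 / 9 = 48.22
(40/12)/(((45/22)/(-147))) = -2156/9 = -239.56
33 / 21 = 11 / 7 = 1.57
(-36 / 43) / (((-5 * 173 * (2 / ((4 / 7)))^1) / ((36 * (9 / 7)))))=23328 / 1822555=0.01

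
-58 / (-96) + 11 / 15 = 107 / 80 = 1.34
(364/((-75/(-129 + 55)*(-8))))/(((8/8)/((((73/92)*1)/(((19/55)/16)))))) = -10814804/6555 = -1649.86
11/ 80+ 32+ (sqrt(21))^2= 4251/ 80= 53.14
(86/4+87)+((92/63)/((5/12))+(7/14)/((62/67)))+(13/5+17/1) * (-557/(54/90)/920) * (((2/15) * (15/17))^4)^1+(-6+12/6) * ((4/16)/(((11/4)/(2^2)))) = 6112508115233/55024637052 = 111.09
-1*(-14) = 14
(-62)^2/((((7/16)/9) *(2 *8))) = 34596/7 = 4942.29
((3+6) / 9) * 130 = 130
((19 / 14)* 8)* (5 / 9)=380 / 63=6.03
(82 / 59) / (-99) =-82 / 5841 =-0.01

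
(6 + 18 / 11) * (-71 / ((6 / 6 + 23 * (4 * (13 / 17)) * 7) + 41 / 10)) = -1013880 / 930457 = -1.09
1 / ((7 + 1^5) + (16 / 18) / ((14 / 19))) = 63 / 580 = 0.11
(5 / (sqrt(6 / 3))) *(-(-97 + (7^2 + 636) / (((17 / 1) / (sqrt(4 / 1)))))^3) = 108588195 *sqrt(2) / 9826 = 15628.63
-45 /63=-5 /7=-0.71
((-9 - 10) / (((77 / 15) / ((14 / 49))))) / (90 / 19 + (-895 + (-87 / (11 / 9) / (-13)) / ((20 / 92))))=351975 / 287925323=0.00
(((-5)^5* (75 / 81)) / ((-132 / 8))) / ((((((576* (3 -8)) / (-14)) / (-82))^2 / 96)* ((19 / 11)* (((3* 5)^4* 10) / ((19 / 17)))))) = 82369 / 24091992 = 0.00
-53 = -53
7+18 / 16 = 65 / 8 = 8.12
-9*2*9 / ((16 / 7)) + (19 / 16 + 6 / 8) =-68.94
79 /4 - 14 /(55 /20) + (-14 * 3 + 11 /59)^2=270033161 /153164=1763.03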